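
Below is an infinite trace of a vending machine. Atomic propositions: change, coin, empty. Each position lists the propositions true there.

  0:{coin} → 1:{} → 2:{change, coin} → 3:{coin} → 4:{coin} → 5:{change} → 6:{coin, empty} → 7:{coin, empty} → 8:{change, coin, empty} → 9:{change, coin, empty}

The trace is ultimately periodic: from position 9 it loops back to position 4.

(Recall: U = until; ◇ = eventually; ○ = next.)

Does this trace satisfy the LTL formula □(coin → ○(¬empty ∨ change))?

coin → ○(¬empty ∨ change) must hold at every position from 0 onward. It fails at position 6, so □(coin → ○(¬empty ∨ change)) is false.
Positions where coin holds: 0, 2, 3, 4, 6, 7, 8, 9.
Check ○(¬empty ∨ change) at each: 0→ok, 2→ok, 3→ok, 4→ok, 6→fails, 7→ok, 8→ok, 9→ok.

Violated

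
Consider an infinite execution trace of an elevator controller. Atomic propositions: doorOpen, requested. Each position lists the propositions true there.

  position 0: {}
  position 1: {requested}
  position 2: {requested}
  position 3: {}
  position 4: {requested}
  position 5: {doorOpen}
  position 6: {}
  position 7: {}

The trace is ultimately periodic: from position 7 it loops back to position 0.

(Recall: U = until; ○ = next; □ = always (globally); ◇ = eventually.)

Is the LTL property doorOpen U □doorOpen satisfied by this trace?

Does not hold

Walking from position 0: at position 0, □doorOpen has not yet held and doorOpen fails, so doorOpen U □doorOpen is false.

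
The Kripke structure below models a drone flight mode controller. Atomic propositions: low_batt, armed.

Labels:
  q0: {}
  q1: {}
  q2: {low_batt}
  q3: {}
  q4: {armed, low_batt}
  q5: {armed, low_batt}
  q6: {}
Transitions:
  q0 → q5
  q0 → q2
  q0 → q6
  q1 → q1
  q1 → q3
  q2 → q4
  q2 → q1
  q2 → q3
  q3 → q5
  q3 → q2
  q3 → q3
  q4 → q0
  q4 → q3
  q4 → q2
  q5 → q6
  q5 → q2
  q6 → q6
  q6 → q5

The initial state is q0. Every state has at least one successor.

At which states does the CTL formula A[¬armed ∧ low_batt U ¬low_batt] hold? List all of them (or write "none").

States satisfying ¬armed ∧ low_batt: {q2}.
States satisfying ¬low_batt: {q0, q1, q3, q6}.
States satisfying A[¬armed ∧ low_batt U ¬low_batt]: {q0, q1, q3, q6}.

{q0, q1, q3, q6}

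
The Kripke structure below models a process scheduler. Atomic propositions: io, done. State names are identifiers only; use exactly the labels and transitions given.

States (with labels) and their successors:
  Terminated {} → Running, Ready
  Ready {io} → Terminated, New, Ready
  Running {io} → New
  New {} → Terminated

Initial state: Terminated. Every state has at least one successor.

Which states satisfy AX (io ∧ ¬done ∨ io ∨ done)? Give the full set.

States satisfying io ∧ ¬done ∨ io ∨ done: {Ready, Running}.
States satisfying AX (io ∧ ¬done ∨ io ∨ done): {Terminated}.

{Terminated}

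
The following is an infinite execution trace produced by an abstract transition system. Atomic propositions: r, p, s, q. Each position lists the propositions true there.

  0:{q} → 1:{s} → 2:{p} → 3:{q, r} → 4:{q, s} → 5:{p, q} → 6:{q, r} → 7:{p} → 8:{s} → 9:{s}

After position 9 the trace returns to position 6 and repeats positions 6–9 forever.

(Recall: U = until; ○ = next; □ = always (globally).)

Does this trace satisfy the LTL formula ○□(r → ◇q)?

The position after 0 is 1; □(r → ◇q) is true there.

Yes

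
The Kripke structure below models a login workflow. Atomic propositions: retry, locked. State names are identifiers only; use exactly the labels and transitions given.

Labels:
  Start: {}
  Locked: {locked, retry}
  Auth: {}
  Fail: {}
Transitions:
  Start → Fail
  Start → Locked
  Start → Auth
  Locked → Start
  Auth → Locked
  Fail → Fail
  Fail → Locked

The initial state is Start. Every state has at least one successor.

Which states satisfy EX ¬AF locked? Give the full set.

{Start, Locked, Fail}

States satisfying ¬AF locked: {Start, Fail}.
States satisfying EX ¬AF locked: {Start, Locked, Fail}.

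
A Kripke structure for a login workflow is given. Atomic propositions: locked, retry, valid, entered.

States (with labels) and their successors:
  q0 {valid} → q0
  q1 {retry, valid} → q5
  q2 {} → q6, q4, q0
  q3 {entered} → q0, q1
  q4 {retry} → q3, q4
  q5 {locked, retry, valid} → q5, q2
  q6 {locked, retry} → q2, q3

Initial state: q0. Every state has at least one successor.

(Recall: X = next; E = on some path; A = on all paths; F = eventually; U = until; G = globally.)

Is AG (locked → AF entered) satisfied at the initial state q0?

Yes

States satisfying locked → AF entered: {q0, q1, q2, q3, q4}.
States satisfying AG (locked → AF entered): {q0}.
Every state reachable from q0 satisfies locked → AF entered.
q0 ∈ Sat(AG (locked → AF entered)).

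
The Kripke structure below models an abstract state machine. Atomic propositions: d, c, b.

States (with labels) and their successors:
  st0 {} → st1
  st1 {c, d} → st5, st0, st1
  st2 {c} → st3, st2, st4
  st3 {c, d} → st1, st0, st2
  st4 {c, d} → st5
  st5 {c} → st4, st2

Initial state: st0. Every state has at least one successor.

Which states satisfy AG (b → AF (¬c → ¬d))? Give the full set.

States satisfying b → AF (¬c → ¬d): {st0, st1, st2, st3, st4, st5}.
States satisfying AG (b → AF (¬c → ¬d)): {st0, st1, st2, st3, st4, st5}.

{st0, st1, st2, st3, st4, st5}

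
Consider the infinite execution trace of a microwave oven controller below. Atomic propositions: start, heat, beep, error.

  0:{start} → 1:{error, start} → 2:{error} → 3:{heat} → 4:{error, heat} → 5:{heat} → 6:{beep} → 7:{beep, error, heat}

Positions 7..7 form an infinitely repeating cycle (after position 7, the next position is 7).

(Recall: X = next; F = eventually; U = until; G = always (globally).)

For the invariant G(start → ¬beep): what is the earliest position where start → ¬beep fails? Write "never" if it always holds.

never

start → ¬beep holds at every position 0..7, and those are all the positions the trace ever visits, so the invariant G(start → ¬beep) is never violated.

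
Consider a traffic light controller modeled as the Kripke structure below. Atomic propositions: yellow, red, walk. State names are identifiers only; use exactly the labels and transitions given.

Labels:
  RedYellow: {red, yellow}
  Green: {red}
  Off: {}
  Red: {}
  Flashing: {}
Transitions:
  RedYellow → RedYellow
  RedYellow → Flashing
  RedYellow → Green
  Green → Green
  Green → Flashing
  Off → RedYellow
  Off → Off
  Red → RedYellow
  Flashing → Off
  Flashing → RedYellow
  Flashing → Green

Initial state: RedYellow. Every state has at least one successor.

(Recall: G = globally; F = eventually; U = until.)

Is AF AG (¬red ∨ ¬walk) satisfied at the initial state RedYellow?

States satisfying AG (¬red ∨ ¬walk): {RedYellow, Green, Off, Red, Flashing}.
States satisfying AF AG (¬red ∨ ¬walk): {RedYellow, Green, Off, Red, Flashing}.
RedYellow ∈ Sat(AF AG (¬red ∨ ¬walk)).

Satisfied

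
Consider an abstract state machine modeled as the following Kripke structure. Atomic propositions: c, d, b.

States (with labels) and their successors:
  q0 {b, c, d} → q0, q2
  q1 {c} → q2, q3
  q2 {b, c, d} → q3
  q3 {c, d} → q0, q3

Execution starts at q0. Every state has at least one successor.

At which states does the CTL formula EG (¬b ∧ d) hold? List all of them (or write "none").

{q3}

States satisfying ¬b ∧ d: {q3}.
States satisfying EG (¬b ∧ d): {q3}.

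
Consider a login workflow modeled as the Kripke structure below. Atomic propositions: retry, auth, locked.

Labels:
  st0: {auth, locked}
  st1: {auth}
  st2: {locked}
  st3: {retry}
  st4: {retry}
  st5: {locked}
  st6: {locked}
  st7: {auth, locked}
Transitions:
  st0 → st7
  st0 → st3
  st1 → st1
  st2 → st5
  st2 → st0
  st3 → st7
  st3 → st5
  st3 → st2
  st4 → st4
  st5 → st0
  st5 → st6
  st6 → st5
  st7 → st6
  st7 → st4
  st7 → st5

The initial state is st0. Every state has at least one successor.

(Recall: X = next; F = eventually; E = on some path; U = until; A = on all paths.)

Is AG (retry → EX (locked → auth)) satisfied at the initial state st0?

States satisfying retry → EX (locked → auth): {st0, st1, st2, st3, st4, st5, st6, st7}.
States satisfying AG (retry → EX (locked → auth)): {st0, st1, st2, st3, st4, st5, st6, st7}.
Every state reachable from st0 satisfies retry → EX (locked → auth).
st0 ∈ Sat(AG (retry → EX (locked → auth))).

Satisfied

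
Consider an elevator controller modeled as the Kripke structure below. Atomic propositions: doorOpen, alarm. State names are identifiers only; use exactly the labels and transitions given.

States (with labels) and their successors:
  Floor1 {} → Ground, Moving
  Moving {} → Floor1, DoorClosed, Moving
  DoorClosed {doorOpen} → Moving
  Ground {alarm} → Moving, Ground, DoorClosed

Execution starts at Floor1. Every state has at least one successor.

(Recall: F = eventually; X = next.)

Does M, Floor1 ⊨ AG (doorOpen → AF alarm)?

States satisfying doorOpen → AF alarm: {Floor1, Moving, Ground}.
States satisfying AG (doorOpen → AF alarm): ∅.
DoorClosed is reachable from Floor1 and violates doorOpen → AF alarm, so AG fails at Floor1.
Floor1 ∉ Sat(AG (doorOpen → AF alarm)).

Violated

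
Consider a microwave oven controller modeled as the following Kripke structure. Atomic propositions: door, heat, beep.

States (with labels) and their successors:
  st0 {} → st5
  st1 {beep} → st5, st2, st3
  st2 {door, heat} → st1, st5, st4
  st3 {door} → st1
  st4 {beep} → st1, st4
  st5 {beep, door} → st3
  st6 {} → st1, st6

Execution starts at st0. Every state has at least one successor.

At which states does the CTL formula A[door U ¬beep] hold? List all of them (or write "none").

States satisfying door: {st2, st3, st5}.
States satisfying ¬beep: {st0, st2, st3, st6}.
States satisfying A[door U ¬beep]: {st0, st2, st3, st5, st6}.

{st0, st2, st3, st5, st6}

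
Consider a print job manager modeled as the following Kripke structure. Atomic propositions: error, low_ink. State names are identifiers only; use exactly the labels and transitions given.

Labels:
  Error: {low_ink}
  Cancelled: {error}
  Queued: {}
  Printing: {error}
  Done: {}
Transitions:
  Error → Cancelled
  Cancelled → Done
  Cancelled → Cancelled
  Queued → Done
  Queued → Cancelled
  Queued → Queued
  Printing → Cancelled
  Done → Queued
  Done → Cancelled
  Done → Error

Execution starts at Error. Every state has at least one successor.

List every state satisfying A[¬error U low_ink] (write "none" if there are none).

States satisfying ¬error: {Error, Queued, Done}.
States satisfying low_ink: {Error}.
States satisfying A[¬error U low_ink]: {Error}.

{Error}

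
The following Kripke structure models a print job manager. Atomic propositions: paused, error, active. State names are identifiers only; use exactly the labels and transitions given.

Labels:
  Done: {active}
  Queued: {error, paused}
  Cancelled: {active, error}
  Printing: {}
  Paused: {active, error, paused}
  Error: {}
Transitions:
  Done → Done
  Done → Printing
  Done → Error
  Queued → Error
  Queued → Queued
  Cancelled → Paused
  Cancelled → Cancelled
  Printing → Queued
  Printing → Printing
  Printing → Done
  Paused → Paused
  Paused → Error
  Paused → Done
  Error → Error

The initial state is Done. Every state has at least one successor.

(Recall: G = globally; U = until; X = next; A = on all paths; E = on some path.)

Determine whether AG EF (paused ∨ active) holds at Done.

No

States satisfying EF (paused ∨ active): {Done, Queued, Cancelled, Printing, Paused}.
States satisfying AG EF (paused ∨ active): ∅.
Error is reachable from Done and violates EF (paused ∨ active), so AG fails at Done.
Done ∉ Sat(AG EF (paused ∨ active)).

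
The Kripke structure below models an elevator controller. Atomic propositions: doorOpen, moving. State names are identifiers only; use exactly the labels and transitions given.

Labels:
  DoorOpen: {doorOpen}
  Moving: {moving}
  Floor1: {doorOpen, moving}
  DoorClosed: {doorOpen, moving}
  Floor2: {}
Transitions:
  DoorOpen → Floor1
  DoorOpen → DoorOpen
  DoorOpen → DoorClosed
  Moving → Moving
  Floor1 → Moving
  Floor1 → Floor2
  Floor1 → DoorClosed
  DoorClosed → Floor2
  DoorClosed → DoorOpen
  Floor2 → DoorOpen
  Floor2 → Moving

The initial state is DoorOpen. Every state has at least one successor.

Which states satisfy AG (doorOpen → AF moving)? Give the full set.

States satisfying doorOpen → AF moving: {Moving, Floor1, DoorClosed, Floor2}.
States satisfying AG (doorOpen → AF moving): {Moving}.

{Moving}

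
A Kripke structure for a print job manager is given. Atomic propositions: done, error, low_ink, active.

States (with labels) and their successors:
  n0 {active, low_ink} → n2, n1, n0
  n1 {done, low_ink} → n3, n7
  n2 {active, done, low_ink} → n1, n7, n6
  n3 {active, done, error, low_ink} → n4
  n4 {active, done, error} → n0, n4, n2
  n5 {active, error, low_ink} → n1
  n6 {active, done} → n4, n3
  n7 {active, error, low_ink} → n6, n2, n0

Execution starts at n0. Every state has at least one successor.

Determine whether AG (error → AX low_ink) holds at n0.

States satisfying error → AX low_ink: {n0, n1, n2, n5, n6}.
States satisfying AG (error → AX low_ink): ∅.
n3 is reachable from n0 and violates error → AX low_ink, so AG fails at n0.
n0 ∉ Sat(AG (error → AX low_ink)).

Does not hold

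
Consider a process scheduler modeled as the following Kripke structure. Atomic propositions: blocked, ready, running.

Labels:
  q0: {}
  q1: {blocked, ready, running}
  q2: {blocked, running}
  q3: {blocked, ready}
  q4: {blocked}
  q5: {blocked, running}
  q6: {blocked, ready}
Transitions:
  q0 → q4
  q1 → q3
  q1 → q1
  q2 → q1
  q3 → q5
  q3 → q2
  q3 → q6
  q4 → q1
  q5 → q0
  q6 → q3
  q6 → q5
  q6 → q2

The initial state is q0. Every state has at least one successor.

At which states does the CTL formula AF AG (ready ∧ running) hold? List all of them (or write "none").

none

States satisfying AG (ready ∧ running): ∅.
States satisfying AF AG (ready ∧ running): ∅.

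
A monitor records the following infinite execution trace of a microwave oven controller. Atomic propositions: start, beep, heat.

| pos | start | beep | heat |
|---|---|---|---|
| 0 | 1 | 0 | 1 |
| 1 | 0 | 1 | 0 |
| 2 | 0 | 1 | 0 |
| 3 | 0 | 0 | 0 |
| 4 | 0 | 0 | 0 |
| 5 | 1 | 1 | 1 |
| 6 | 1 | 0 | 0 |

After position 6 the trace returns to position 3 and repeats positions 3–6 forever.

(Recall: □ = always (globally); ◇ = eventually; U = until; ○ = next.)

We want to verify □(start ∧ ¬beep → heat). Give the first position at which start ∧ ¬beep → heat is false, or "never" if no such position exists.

6

Check start ∧ ¬beep → heat at each position in order: 0 ✓, 1 ✓, 2 ✓, 3 ✓, 4 ✓, 5 ✓.
At position 6 the labels are {start}, so start ∧ ¬beep → heat is false there. This is the first violation.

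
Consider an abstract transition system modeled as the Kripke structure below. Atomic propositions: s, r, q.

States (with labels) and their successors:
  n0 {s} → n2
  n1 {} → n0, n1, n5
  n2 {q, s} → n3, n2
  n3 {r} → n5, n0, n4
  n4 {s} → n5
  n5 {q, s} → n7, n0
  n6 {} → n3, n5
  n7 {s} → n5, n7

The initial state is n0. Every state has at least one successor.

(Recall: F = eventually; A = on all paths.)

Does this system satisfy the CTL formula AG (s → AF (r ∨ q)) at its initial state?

States satisfying s → AF (r ∨ q): {n0, n1, n2, n3, n4, n5, n6}.
States satisfying AG (s → AF (r ∨ q)): ∅.
n7 is reachable from n0 and violates s → AF (r ∨ q), so AG fails at n0.
n0 ∉ Sat(AG (s → AF (r ∨ q))).

No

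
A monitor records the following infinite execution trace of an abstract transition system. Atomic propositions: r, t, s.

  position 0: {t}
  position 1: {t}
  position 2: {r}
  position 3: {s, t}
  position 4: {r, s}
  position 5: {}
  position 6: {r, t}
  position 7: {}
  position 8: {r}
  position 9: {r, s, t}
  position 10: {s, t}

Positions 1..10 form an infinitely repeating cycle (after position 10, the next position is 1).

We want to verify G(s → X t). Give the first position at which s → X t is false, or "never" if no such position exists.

Check s → X t at each position in order: 0 ✓, 1 ✓, 2 ✓.
At position 3 the labels are {s, t} and the next position 4 has {r, s}, so s → X t is false there. This is the first violation.

3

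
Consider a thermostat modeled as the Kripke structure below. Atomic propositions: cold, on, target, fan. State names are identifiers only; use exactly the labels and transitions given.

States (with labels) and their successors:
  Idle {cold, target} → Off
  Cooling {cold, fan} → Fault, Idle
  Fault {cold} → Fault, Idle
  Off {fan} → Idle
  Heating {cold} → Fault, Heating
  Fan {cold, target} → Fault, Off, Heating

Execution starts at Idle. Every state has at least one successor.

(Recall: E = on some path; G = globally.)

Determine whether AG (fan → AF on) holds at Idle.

Does not hold

States satisfying fan → AF on: {Idle, Fault, Heating, Fan}.
States satisfying AG (fan → AF on): ∅.
Off is reachable from Idle and violates fan → AF on, so AG fails at Idle.
Idle ∉ Sat(AG (fan → AF on)).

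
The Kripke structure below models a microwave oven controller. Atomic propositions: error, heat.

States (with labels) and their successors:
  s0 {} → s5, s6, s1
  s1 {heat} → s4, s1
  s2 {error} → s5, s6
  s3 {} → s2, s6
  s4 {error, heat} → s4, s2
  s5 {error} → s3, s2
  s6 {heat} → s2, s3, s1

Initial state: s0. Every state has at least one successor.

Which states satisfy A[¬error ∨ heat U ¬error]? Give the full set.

{s0, s1, s3, s6}

States satisfying ¬error ∨ heat: {s0, s1, s3, s4, s6}.
States satisfying ¬error: {s0, s1, s3, s6}.
States satisfying A[¬error ∨ heat U ¬error]: {s0, s1, s3, s6}.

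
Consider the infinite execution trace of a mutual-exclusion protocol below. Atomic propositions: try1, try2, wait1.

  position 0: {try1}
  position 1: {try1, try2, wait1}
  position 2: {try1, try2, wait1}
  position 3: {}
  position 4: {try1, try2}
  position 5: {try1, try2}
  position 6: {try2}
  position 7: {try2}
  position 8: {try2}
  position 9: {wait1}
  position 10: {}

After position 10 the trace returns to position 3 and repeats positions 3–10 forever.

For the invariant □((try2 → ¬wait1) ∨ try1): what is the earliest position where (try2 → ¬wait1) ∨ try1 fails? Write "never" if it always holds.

(try2 → ¬wait1) ∨ try1 holds at every position 0..10, and those are all the positions the trace ever visits, so the invariant □((try2 → ¬wait1) ∨ try1) is never violated.

never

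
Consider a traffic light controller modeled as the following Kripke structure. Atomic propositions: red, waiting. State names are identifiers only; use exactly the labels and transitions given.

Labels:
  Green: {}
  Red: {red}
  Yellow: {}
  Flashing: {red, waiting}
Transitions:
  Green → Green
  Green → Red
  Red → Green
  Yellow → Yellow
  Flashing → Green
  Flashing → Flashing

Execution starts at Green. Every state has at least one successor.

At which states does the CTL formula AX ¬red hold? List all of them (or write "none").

States satisfying ¬red: {Green, Yellow}.
States satisfying AX ¬red: {Red, Yellow}.

{Red, Yellow}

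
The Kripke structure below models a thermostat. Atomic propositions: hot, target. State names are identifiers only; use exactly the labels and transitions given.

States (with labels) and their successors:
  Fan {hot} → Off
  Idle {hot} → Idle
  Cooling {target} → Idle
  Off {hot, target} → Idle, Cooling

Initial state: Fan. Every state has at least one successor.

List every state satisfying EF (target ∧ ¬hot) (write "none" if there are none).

{Fan, Cooling, Off}

States satisfying target ∧ ¬hot: {Cooling}.
States satisfying EF (target ∧ ¬hot): {Fan, Cooling, Off}.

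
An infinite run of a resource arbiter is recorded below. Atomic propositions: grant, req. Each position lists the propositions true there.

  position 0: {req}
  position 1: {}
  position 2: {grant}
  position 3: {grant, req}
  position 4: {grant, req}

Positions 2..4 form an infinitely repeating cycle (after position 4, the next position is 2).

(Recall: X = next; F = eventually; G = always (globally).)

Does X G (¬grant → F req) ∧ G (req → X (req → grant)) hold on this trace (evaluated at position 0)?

The position after 0 is 1; G (¬grant → F req) is true there.
req → X (req → grant) holds at every position 0..4, and those are all positions ever visited, so G (req → X (req → grant)) holds.
Positions where req holds: 0, 3, 4.
Check X (req → grant) at each: 0→ok, 3→ok, 4→ok.
At position 0: X G (¬grant → F req) is true; G (req → X (req → grant)) is true; so X G (¬grant → F req) ∧ G (req → X (req → grant)) is true.

Yes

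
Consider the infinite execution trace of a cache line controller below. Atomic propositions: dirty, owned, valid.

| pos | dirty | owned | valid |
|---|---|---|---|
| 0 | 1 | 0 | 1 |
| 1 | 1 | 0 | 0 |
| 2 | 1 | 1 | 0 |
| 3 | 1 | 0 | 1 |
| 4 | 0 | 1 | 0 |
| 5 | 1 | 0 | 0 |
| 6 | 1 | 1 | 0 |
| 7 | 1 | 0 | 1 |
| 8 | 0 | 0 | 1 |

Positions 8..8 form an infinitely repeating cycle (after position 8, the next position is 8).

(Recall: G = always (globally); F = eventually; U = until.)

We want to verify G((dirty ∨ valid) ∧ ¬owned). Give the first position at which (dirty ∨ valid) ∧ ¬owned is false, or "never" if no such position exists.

Check (dirty ∨ valid) ∧ ¬owned at each position in order: 0 ✓, 1 ✓.
At position 2 the labels are {dirty, owned}, so (dirty ∨ valid) ∧ ¬owned is false there. This is the first violation.

2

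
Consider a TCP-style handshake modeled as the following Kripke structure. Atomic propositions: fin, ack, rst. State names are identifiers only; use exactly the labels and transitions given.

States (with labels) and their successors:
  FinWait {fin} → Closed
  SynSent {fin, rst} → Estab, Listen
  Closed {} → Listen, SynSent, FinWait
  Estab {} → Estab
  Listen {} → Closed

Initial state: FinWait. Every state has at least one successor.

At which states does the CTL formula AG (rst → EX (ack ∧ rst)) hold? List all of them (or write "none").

{Estab}

States satisfying rst → EX (ack ∧ rst): {FinWait, Closed, Estab, Listen}.
States satisfying AG (rst → EX (ack ∧ rst)): {Estab}.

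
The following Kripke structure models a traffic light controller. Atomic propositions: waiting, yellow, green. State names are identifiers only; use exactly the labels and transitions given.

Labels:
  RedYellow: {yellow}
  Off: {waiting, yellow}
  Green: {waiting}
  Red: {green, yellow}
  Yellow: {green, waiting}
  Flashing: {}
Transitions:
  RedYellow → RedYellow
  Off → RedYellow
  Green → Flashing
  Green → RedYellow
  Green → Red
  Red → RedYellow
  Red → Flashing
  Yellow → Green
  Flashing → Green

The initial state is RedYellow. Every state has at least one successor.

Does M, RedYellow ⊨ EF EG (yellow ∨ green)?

States satisfying EG (yellow ∨ green): {RedYellow, Off, Red}.
States satisfying EF EG (yellow ∨ green): {RedYellow, Off, Green, Red, Yellow, Flashing}.
Some path from RedYellow reaches a state where EG (yellow ∨ green) holds.
RedYellow ∈ Sat(EF EG (yellow ∨ green)).

Satisfied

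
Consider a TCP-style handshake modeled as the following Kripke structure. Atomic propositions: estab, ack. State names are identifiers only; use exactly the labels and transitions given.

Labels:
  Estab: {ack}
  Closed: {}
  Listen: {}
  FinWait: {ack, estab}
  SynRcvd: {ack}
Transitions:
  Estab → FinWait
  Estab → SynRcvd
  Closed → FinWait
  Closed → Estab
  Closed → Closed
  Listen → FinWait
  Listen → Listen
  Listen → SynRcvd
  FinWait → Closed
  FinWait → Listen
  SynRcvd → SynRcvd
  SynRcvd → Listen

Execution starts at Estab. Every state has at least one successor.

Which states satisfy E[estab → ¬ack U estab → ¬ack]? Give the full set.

States satisfying estab → ¬ack: {Estab, Closed, Listen, SynRcvd}.
States satisfying E[estab → ¬ack U estab → ¬ack]: {Estab, Closed, Listen, SynRcvd}.

{Estab, Closed, Listen, SynRcvd}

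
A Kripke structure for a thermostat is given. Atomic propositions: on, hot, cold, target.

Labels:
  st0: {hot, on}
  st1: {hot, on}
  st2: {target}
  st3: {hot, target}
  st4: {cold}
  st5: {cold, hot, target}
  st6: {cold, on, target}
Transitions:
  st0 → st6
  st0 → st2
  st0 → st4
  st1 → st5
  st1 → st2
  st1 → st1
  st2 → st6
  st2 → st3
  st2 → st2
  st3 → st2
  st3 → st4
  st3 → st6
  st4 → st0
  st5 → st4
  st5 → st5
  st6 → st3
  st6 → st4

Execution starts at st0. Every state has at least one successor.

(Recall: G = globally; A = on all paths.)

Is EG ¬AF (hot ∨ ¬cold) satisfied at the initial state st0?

Violated

States satisfying ¬AF (hot ∨ ¬cold): ∅.
States satisfying EG ¬AF (hot ∨ ¬cold): ∅.
No suitable path/successor from st0 witnesses the formula.
st0 ∉ Sat(EG ¬AF (hot ∨ ¬cold)).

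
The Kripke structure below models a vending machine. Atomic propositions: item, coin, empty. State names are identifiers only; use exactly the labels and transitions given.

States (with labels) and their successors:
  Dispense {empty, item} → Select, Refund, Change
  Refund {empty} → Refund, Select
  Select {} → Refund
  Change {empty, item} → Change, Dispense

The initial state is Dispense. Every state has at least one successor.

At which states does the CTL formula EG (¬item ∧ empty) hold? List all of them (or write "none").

States satisfying ¬item ∧ empty: {Refund}.
States satisfying EG (¬item ∧ empty): {Refund}.

{Refund}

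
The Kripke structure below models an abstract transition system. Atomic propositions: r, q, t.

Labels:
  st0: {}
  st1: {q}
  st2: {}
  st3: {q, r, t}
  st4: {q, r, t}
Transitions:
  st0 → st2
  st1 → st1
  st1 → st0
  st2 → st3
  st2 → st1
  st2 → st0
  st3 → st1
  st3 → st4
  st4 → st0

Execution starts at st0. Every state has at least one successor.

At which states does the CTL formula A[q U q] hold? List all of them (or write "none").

{st1, st3, st4}

States satisfying q: {st1, st3, st4}.
States satisfying A[q U q]: {st1, st3, st4}.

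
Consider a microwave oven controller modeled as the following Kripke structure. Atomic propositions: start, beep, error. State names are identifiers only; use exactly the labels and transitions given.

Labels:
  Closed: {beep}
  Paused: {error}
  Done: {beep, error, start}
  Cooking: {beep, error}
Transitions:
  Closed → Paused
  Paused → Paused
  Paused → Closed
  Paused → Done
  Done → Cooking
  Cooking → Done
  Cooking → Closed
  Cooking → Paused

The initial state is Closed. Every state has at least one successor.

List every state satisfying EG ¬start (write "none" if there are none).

{Closed, Paused, Cooking}

States satisfying ¬start: {Closed, Paused, Cooking}.
States satisfying EG ¬start: {Closed, Paused, Cooking}.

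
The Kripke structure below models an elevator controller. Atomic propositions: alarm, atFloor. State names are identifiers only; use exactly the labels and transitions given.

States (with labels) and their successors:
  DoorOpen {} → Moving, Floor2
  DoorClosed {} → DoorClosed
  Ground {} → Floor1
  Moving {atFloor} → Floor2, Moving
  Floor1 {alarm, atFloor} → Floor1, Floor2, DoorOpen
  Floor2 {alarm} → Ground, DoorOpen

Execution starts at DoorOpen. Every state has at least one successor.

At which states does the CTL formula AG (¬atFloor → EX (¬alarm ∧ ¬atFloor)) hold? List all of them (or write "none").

{DoorClosed}

States satisfying ¬atFloor → EX (¬alarm ∧ ¬atFloor): {DoorClosed, Moving, Floor1, Floor2}.
States satisfying AG (¬atFloor → EX (¬alarm ∧ ¬atFloor)): {DoorClosed}.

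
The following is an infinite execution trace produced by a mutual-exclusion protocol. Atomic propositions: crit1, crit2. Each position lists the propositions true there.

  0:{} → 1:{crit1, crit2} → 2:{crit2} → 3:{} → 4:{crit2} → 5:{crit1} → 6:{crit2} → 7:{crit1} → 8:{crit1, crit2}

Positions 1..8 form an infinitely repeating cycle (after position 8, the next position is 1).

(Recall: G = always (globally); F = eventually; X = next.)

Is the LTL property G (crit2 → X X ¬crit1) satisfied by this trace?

Violated

crit2 → X X ¬crit1 must hold at every position from 0 onward. It fails at position 6, so G (crit2 → X X ¬crit1) is false.
Positions where crit2 holds: 1, 2, 4, 6, 8.
Check X X ¬crit1 at each: 1→ok, 2→ok, 4→ok, 6→fails, 8→ok.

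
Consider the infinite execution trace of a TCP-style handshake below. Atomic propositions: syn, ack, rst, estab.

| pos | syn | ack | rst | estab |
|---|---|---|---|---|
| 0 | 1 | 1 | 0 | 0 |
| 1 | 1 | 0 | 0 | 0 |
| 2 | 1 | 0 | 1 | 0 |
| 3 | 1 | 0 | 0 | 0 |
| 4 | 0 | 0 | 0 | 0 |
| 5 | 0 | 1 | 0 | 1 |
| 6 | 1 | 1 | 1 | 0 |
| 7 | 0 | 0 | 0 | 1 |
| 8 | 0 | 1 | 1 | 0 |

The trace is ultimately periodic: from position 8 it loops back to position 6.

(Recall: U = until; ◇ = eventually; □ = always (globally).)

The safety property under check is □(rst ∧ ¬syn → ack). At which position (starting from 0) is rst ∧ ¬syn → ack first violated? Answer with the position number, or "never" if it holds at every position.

rst ∧ ¬syn → ack holds at every position 0..8, and those are all the positions the trace ever visits, so the invariant □(rst ∧ ¬syn → ack) is never violated.

never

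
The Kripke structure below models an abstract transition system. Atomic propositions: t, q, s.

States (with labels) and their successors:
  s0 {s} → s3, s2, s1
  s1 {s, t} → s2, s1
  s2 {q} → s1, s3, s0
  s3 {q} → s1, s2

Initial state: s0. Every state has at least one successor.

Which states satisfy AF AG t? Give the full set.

States satisfying AG t: ∅.
States satisfying AF AG t: ∅.

none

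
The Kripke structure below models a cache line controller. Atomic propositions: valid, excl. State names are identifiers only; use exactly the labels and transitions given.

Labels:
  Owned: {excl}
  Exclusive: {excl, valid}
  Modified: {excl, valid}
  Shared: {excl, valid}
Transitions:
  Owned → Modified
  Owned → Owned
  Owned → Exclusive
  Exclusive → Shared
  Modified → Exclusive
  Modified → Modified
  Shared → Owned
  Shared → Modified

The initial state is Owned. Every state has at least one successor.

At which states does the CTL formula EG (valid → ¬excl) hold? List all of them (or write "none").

{Owned}

States satisfying valid → ¬excl: {Owned}.
States satisfying EG (valid → ¬excl): {Owned}.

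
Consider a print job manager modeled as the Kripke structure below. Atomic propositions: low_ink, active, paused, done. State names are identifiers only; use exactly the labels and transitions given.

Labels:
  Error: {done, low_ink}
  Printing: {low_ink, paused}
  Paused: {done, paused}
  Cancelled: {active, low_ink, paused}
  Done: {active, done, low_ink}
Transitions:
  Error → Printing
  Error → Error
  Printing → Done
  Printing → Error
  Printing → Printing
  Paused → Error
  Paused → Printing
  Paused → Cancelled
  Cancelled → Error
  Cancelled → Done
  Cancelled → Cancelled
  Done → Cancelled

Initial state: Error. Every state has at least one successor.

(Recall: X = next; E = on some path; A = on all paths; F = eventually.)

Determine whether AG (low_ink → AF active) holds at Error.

No

States satisfying low_ink → AF active: {Paused, Cancelled, Done}.
States satisfying AG (low_ink → AF active): ∅.
Error is reachable from Error and violates low_ink → AF active, so AG fails at Error.
Error ∉ Sat(AG (low_ink → AF active)).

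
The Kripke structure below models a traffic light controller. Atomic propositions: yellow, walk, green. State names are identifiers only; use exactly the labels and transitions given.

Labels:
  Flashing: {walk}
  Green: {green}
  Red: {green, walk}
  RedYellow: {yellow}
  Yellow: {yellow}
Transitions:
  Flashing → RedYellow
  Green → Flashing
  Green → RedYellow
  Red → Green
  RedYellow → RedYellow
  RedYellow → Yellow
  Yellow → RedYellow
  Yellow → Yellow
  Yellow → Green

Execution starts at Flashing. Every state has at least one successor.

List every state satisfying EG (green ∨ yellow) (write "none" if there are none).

States satisfying green ∨ yellow: {Green, Red, RedYellow, Yellow}.
States satisfying EG (green ∨ yellow): {Green, Red, RedYellow, Yellow}.

{Green, Red, RedYellow, Yellow}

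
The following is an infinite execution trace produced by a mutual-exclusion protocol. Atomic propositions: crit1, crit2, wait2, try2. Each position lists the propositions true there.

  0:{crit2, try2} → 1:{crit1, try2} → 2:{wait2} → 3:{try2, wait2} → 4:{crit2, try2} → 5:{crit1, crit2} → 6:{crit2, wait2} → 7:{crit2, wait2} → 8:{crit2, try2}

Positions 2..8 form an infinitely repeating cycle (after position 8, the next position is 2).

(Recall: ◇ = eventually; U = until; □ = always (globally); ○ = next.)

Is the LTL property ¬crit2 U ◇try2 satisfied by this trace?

Walking from position 0: ◇try2 first holds at position 0, and ¬crit2 holds at every earlier position along the way, so ¬crit2 U ◇try2 holds.

Satisfied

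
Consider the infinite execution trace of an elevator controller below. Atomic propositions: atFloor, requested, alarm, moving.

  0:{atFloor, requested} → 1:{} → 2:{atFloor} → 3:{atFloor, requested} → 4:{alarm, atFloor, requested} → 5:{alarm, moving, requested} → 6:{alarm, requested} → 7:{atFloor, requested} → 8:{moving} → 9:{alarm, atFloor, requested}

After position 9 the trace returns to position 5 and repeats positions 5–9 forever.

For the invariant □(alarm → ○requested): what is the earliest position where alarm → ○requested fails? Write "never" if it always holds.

never

alarm → ○requested holds at every position 0..9, and those are all the positions the trace ever visits, so the invariant □(alarm → ○requested) is never violated.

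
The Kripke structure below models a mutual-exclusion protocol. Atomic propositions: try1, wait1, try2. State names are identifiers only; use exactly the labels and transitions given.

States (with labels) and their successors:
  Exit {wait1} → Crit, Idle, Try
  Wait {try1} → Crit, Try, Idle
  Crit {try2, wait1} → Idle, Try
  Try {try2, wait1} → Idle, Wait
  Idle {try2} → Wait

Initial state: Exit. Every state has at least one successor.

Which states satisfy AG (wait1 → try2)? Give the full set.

States satisfying wait1 → try2: {Wait, Crit, Try, Idle}.
States satisfying AG (wait1 → try2): {Wait, Crit, Try, Idle}.

{Wait, Crit, Try, Idle}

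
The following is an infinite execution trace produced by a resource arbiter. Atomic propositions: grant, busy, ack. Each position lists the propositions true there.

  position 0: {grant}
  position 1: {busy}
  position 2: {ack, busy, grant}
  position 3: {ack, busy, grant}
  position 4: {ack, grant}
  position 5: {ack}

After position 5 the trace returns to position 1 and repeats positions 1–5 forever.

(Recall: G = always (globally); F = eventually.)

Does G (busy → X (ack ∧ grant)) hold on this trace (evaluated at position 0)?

busy → X (ack ∧ grant) holds at every position 0..5, and those are all positions ever visited, so G (busy → X (ack ∧ grant)) holds.
Positions where busy holds: 1, 2, 3.
Check X (ack ∧ grant) at each: 1→ok, 2→ok, 3→ok.

Yes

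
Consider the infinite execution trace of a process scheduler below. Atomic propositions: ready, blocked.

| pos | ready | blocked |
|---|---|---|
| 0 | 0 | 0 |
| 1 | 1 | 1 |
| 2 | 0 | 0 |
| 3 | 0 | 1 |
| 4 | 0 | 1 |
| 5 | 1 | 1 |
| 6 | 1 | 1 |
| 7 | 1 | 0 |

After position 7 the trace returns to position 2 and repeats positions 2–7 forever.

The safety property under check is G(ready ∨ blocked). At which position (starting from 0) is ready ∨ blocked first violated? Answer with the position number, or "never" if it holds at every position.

0

At position 0 the labels are {}, so ready ∨ blocked is false there. This is the first violation.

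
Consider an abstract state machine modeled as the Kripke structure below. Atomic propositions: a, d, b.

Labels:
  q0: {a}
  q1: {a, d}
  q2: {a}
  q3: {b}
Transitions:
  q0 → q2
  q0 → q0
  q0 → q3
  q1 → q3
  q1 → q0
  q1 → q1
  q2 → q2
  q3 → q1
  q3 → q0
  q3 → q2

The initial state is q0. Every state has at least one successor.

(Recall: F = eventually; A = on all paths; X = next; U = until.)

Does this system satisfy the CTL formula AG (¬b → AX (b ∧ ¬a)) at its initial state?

States satisfying ¬b → AX (b ∧ ¬a): {q3}.
States satisfying AG (¬b → AX (b ∧ ¬a)): ∅.
q0 is reachable from q0 and violates ¬b → AX (b ∧ ¬a), so AG fails at q0.
q0 ∉ Sat(AG (¬b → AX (b ∧ ¬a))).

No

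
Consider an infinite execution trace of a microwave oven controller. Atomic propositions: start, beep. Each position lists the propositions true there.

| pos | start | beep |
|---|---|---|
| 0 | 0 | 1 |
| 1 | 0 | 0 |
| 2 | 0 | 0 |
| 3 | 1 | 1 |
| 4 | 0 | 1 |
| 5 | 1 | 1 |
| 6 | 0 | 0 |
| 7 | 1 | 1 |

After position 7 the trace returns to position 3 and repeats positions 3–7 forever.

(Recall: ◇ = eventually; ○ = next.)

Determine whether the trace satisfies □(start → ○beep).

start → ○beep must hold at every position from 0 onward. It fails at position 5, so □(start → ○beep) is false.
Positions where start holds: 3, 5, 7.
Check ○beep at each: 3→ok, 5→fails, 7→ok.

No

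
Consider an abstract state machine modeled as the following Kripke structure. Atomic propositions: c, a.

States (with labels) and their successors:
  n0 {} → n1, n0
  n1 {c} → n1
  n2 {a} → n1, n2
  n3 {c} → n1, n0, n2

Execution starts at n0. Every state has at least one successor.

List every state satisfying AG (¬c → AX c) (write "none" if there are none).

{n1}

States satisfying ¬c → AX c: {n1, n3}.
States satisfying AG (¬c → AX c): {n1}.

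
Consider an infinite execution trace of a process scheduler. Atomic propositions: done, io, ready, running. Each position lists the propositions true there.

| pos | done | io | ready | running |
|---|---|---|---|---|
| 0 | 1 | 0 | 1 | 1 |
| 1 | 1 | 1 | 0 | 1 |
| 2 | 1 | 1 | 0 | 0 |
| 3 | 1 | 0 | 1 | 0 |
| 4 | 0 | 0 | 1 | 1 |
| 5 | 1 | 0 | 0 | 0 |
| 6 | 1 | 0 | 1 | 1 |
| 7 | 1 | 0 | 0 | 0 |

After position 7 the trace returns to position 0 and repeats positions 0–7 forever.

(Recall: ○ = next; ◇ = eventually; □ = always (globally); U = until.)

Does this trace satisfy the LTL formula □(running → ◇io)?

Holds

running → ◇io holds at every position 0..7, and those are all positions ever visited, so □(running → ◇io) holds.
Positions where running holds: 0, 1, 4, 6.
Check ◇io at each: 0→ok, 1→ok, 4→ok, 6→ok.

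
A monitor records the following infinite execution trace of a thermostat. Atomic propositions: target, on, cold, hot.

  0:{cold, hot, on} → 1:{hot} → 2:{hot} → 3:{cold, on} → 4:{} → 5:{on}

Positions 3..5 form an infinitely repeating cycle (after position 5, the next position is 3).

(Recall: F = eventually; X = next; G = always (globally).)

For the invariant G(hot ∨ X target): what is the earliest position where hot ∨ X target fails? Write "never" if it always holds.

3

Check hot ∨ X target at each position in order: 0 ✓, 1 ✓, 2 ✓.
At position 3 the labels are {cold, on} and the next position 4 has {}, so hot ∨ X target is false there. This is the first violation.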